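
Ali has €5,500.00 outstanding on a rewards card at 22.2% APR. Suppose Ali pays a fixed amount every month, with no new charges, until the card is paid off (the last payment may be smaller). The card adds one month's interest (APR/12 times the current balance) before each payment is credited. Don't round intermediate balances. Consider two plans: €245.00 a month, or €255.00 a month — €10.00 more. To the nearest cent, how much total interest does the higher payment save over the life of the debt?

Monthly rate r = 22.2%/12 = 1.85% = 0.0185.
At €245.00/mo: n = ⌈−ln(1 − rB₀/P)/ln(1+r)⌉ = 30 payments (last €68.20); total interest = total paid − €5,500.00 = €1,673.20.
At €255.00/mo: 28 payments (last €198.73); total interest €1,583.73.
Interest saved = €1,673.20 − €1,583.73 = €89.47.

€89.47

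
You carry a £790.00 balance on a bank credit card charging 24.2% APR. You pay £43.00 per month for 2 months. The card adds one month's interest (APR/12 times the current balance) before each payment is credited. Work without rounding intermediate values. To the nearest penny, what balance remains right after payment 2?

£735.32

Monthly rate r = 24.2%/12 = 2.01667% = 0.0201667.
Each month: B ← B·(1+r) − £43.00.
Month 1: interest £15.93; balance after payment £762.93.
Month 2: interest £15.39; balance after payment £735.32.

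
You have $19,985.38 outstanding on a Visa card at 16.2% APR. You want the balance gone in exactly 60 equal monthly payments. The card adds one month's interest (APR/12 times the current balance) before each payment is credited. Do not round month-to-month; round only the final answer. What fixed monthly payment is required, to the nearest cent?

Monthly rate r = 16.2%/12 = 1.35% = 0.0135.
Level-payment amortization: P = B₀·r / (1 − (1+r)^(−n)) = 19985.38·0.0135 / (1 − 1.0135^(−60)).
Denominator 1 − (1+r)^(−60) = 0.5527248.
P = 269.803 / 0.5527248 ≈ 488.13.

$488.13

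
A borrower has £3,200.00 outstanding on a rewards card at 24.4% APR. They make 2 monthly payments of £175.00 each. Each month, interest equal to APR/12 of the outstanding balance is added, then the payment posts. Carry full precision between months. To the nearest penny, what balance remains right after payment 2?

£2,977.90

Monthly rate r = 24.4%/12 = 2.03333% = 0.0203333.
Each month: B ← B·(1+r) − £175.00.
Month 1: interest £65.07; balance after payment £3,090.07.
Month 2: interest £62.83; balance after payment £2,977.90.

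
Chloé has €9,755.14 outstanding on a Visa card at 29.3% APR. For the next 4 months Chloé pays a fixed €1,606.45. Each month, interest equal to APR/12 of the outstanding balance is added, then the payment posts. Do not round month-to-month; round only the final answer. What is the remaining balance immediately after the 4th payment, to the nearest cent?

€4,078.36

Monthly rate r = 29.3%/12 = 2.44167% = 0.0244167.
Each month: B ← B·(1+r) − €1,606.45.
Month 1: interest €238.19; balance after payment €8,386.88.
Month 2: interest €204.78; balance after payment €6,985.21.
Month 3: interest €170.56; balance after payment €5,549.31.
Month 4: interest €135.50; balance after payment €4,078.36.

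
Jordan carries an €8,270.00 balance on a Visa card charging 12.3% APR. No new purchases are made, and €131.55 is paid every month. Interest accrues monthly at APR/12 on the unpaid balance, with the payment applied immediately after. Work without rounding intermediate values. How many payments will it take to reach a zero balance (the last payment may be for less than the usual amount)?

102 months

Monthly rate r = 12.3%/12 = 1.025% = 0.01025.
Recurrence: B ← B·(1+r) − €131.55.
Month 1: interest €84.77; balance after payment €8,223.22.
Month 2: interest €84.29; balance after payment €8,175.96.
Closed form: n = −ln(1 − rB₀/P)/ln(1+r) = −ln(0.35563)/ln(1.01025) ≈ 101.382, so the balance reaches zero during payment 102.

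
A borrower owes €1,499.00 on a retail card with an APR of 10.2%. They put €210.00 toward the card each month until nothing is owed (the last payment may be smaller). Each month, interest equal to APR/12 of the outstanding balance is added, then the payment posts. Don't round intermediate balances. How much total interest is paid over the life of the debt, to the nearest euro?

Monthly rate r = 10.2%/12 = 0.85% = 0.0085.
Payoff takes n = ⌈−ln(1 − rB₀/P)/ln(1+r)⌉ = ⌈7.395⌉ = 8 payments; the last is €83.18.
Total paid = 7·€210.00 + €83.18 = €1,553.18.
Total interest = total paid − principal = €1,553.18 − €1,499.00 = €54.18.

€54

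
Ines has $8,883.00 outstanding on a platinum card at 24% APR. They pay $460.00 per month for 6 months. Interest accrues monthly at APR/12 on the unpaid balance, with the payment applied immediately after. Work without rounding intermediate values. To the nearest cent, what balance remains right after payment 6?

$7,101.97

Monthly rate r = 24%/12 = 2% = 0.02.
Each month: B ← B·(1+r) − $460.00.
Month 1: interest $177.66; balance after payment $8,600.66.
Month 2: interest $172.01; balance after payment $8,312.67.
Month 3: interest $166.25; balance after payment $8,018.93.
Month 4: interest $160.38; balance after payment $7,719.31.
Month 5: interest $154.39; balance after payment $7,413.69.
Month 6: interest $148.27; balance after payment $7,101.97.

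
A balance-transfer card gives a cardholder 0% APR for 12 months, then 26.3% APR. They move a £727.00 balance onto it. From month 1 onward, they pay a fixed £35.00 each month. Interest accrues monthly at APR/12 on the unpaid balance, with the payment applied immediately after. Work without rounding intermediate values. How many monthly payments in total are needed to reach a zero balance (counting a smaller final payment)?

Promo months 1–12 at r₀ = 0%/12 = 0; months 13+ at r₁ = 26.3%/12 = 0.0219167.
After month 12 (no interest yet): B = £727.00 − 12·£35.00 = £307.00.
Then at r₁ with £35.00/mo: n₂ = −ln(1 − r₁·B/P)/ln(1+r₁) ≈ 9.85 → 10 more payments.

22 months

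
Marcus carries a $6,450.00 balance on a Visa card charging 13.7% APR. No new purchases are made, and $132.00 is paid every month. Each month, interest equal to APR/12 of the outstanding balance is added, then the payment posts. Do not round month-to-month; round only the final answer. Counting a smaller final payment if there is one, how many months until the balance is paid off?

72 payments

Monthly rate r = 13.7%/12 = 1.14167% = 0.0114167.
Recurrence: B ← B·(1+r) − $132.00.
Month 1: interest $73.64; balance after payment $6,391.64.
Month 2: interest $72.97; balance after payment $6,332.61.
Closed form: n = −ln(1 − rB₀/P)/ln(1+r) = −ln(0.44214)/ln(1.01142) ≈ 71.893, so the balance reaches zero during payment 72.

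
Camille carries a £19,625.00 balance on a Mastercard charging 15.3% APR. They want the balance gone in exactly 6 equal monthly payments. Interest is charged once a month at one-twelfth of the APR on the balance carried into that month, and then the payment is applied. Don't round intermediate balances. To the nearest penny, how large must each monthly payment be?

Monthly rate r = 15.3%/12 = 1.275% = 0.01275.
Level-payment amortization: P = B₀·r / (1 − (1+r)^(−n)) = 19625.00·0.01275 / (1 − 1.01275^(−6)).
Denominator 1 − (1+r)^(−6) = 0.0731990103.
P = 250.219 / 0.0731990103 ≈ 3418.34.

£3,418.34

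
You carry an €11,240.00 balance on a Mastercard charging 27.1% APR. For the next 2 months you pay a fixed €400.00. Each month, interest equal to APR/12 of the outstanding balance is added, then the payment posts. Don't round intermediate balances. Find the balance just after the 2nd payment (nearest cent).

€10,944.37

Monthly rate r = 27.1%/12 = 2.25833% = 0.0225833.
Each month: B ← B·(1+r) − €400.00.
Month 1: interest €253.84; balance after payment €11,093.84.
Month 2: interest €250.54; balance after payment €10,944.37.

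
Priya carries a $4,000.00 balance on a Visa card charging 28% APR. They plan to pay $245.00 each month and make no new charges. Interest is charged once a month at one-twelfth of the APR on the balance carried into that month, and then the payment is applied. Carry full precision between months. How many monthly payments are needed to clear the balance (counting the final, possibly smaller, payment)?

Monthly rate r = 28%/12 = 2.33333% = 0.0233333.
Recurrence: B ← B·(1+r) − $245.00.
Month 1: interest $93.33; balance after payment $3,848.33.
Month 2: interest $89.79; balance after payment $3,693.13.
Closed form: n = −ln(1 − rB₀/P)/ln(1+r) = −ln(0.61905)/ln(1.02333) ≈ 20.792, so the balance reaches zero during payment 21.

21 payments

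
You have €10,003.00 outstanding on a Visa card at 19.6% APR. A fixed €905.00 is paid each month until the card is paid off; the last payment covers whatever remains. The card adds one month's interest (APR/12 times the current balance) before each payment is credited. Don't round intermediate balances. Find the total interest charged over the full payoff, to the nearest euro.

Monthly rate r = 19.6%/12 = 1.63333% = 0.0163333.
Payoff takes n = ⌈−ln(1 − rB₀/P)/ln(1+r)⌉ = ⌈12.289⌉ = 13 payments; the last is €263.19.
Total paid = 12·€905.00 + €263.19 = €11,123.19.
Total interest = total paid − principal = €11,123.19 − €10,003.00 = €1,120.19.

€1,120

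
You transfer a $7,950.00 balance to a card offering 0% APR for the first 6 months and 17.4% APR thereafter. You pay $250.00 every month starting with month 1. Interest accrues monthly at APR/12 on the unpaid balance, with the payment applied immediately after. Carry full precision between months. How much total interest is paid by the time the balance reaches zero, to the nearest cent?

$1,687.58

Promo months 1–6 at r₀ = 0%/12 = 0; months 7+ at r₁ = 17.4%/12 = 0.0145.
After month 6 (no interest yet): B = $7,950.00 − 6·$250.00 = $6,450.00.
Then at r₁ with $250.00/mo: n₂ = −ln(1 − r₁·B/P)/ln(1+r₁) ≈ 32.55 → 33 more payments.
Total paid = 38·$250.00 + $137.58 = $9,637.58; interest = $9,637.58 − $7,950.00 = $1,687.58.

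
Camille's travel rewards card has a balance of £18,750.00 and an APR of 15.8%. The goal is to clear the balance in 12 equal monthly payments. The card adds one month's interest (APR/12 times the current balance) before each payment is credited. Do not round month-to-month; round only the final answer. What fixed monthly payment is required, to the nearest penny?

£1,699.43

Monthly rate r = 15.8%/12 = 1.31667% = 0.0131667.
Level-payment amortization: P = B₀·r / (1 − (1+r)^(−n)) = 18750.00·0.0131667 / (1 − 1.01317^(−12)).
Denominator 1 − (1+r)^(−12) = 0.145269338.
P = 246.875 / 0.145269338 ≈ 1699.43.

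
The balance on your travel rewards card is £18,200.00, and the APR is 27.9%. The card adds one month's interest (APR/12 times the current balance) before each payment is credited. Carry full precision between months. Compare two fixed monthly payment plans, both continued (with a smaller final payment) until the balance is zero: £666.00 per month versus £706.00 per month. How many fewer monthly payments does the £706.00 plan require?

4 fewer payments

Monthly rate r = 27.9%/12 = 2.325% = 0.02325.
At £666.00/mo: n = ⌈−ln(1 − rB₀/P)/ln(1+r)⌉ = 44 payments (last £595.93); total interest = total paid − £18,200.00 = £11,033.93.
At £706.00/mo: 40 payments (last £564.32); total interest £9,898.32.
Payments saved = 44 − 40 = 4.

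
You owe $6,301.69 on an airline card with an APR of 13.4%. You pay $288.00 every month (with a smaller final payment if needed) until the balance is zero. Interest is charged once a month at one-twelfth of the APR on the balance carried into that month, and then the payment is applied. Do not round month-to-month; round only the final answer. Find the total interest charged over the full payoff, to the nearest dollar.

$964

Monthly rate r = 13.4%/12 = 1.11667% = 0.0111667.
Payoff takes n = ⌈−ln(1 − rB₀/P)/ln(1+r)⌉ = ⌈25.229⌉ = 26 payments; the last is $66.14.
Total paid = 25·$288.00 + $66.14 = $7,266.14.
Total interest = total paid − principal = $7,266.14 − $6,301.69 = $964.45.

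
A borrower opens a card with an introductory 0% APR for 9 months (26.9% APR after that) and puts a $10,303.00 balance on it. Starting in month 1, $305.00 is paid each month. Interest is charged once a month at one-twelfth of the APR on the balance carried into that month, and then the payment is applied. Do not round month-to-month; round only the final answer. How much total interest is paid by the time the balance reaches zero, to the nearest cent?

$3,597.55

Promo months 1–9 at r₀ = 0%/12 = 0; months 10+ at r₁ = 26.9%/12 = 0.0224167.
After month 9 (no interest yet): B = $10,303.00 − 9·$305.00 = $7,558.00.
Then at r₁ with $305.00/mo: n₂ = −ln(1 − r₁·B/P)/ln(1+r₁) ≈ 36.57 → 37 more payments.
Total paid = 45·$305.00 + $175.55 = $13,900.55; interest = $13,900.55 − $10,303.00 = $3,597.55.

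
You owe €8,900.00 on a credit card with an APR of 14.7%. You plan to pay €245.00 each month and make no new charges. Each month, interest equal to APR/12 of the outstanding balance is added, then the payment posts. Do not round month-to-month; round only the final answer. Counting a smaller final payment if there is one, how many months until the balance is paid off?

Monthly rate r = 14.7%/12 = 1.225% = 0.01225.
Recurrence: B ← B·(1+r) − €245.00.
Month 1: interest €109.02; balance after payment €8,764.02.
Month 2: interest €107.36; balance after payment €8,626.38.
Closed form: n = −ln(1 − rB₀/P)/ln(1+r) = −ln(0.555)/ln(1.01225) ≈ 48.358, so the balance reaches zero during payment 49.

49 months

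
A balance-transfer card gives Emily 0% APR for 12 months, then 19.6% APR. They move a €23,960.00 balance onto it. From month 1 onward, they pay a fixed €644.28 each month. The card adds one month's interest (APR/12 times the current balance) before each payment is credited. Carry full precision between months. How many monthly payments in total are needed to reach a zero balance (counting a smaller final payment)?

Promo months 1–12 at r₀ = 0%/12 = 0; months 13+ at r₁ = 19.6%/12 = 0.0163333.
After month 12 (no interest yet): B = €23,960.00 − 12·€644.28 = €16,228.64.
Then at r₁ with €644.28/mo: n₂ = −ln(1 − r₁·B/P)/ln(1+r₁) ≈ 32.72 → 33 more payments.

45 payments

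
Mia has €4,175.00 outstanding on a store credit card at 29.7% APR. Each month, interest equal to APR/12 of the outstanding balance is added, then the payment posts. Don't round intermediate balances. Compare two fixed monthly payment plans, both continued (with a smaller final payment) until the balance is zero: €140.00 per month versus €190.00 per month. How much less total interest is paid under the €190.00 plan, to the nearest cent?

€1,571.66

Monthly rate r = 29.7%/12 = 2.475% = 0.02475.
At €140.00/mo: n = ⌈−ln(1 − rB₀/P)/ln(1+r)⌉ = 55 payments (last €111.87); total interest = total paid − €4,175.00 = €3,496.87.
At €190.00/mo: 33 payments (last €20.21); total interest €1,925.21.
Interest saved = €3,496.87 − €1,925.21 = €1,571.66.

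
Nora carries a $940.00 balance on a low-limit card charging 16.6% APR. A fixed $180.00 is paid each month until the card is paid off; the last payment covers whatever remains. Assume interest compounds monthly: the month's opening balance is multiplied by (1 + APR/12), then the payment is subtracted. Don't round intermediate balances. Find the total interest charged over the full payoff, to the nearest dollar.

$43

Monthly rate r = 16.6%/12 = 1.38333% = 0.0138333.
Payoff takes n = ⌈−ln(1 − rB₀/P)/ln(1+r)⌉ = ⌈5.458⌉ = 6 payments; the last is $82.72.
Total paid = 5·$180.00 + $82.72 = $982.72.
Total interest = total paid − principal = $982.72 − $940.00 = $42.72.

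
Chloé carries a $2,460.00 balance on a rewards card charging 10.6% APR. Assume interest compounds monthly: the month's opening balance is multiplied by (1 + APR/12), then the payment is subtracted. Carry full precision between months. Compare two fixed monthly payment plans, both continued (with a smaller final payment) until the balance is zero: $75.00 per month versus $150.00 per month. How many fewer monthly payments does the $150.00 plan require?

21 fewer payments

Monthly rate r = 10.6%/12 = 0.883333% = 0.00883333.
At $75.00/mo: n = ⌈−ln(1 − rB₀/P)/ln(1+r)⌉ = 39 payments (last $67.59); total interest = total paid − $2,460.00 = $457.59.
At $150.00/mo: 18 payments (last $119.34); total interest $209.34.
Payments saved = 39 − 18 = 21.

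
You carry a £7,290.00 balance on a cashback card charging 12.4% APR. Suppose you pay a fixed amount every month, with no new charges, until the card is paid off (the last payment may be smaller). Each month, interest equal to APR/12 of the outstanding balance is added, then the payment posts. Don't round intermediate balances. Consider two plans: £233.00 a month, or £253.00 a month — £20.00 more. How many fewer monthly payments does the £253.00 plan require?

3 fewer payments

Monthly rate r = 12.4%/12 = 1.03333% = 0.0103333.
At £233.00/mo: n = ⌈−ln(1 − rB₀/P)/ln(1+r)⌉ = 38 payments (last £230.35); total interest = total paid − £7,290.00 = £1,561.35.
At £253.00/mo: 35 payments (last £97.05); total interest £1,409.05.
Payments saved = 38 − 35 = 3.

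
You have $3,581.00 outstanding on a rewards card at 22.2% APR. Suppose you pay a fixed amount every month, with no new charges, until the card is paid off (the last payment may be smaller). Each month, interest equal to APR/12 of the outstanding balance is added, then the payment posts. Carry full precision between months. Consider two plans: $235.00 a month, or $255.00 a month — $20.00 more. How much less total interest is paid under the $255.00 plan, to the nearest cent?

Monthly rate r = 22.2%/12 = 1.85% = 0.0185.
At $235.00/mo: n = ⌈−ln(1 − rB₀/P)/ln(1+r)⌉ = 19 payments (last $15.53); total interest = total paid − $3,581.00 = $664.53.
At $255.00/mo: 17 payments (last $105.41); total interest $604.41.
Interest saved = $664.53 − $604.41 = $60.12.

$60.12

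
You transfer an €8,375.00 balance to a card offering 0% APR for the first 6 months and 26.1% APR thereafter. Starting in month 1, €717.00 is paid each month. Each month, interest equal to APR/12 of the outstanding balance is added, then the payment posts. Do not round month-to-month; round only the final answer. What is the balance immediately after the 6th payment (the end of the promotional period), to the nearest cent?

€4,073.00

Promo months 1–6 at r₀ = 0%/12 = 0; months 7+ at r₁ = 26.1%/12 = 0.02175.
After month 6 (no interest yet): B = €8,375.00 − 6·€717.00 = €4,073.00.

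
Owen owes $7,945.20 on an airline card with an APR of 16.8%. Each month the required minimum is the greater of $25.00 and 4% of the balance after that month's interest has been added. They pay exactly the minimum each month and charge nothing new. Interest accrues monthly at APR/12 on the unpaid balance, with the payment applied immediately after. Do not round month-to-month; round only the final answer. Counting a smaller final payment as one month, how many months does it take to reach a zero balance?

126 months

Monthly rate r = 16.8%/12 = 1.4% = 0.014.
While 4% of the post-interest balance exceeds $25.00, each month B ← (B·(1+r))·(1 − 0.04), i.e. B shrinks by the factor (1+r)·0.96 = 0.97344.
This holds for months 1–95. Entering month 96 the balance is $615.85; 4% of the post-interest balance is now below $25.00, so the flat $25.00 minimum applies from here.
From month 96 a fixed $25.00 at rate r clears $615.85 in 31 more payments. Total: 95 + 31 = 126 months.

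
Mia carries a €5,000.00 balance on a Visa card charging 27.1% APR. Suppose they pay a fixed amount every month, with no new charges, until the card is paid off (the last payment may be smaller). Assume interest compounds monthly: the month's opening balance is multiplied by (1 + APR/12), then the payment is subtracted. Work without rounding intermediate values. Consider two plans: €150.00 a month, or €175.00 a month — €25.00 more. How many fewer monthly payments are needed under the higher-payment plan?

Monthly rate r = 27.1%/12 = 2.25833% = 0.0225833.
At €150.00/mo: n = ⌈−ln(1 − rB₀/P)/ln(1+r)⌉ = 63 payments (last €86.90); total interest = total paid − €5,000.00 = €4,386.90.
At €175.00/mo: 47 payments (last €71.24); total interest €3,121.24.
Payments saved = 63 − 47 = 16.

16 fewer payments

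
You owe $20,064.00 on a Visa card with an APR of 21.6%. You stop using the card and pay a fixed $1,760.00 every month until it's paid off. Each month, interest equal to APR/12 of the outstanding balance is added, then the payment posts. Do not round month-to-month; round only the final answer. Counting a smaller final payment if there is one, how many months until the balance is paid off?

Monthly rate r = 21.6%/12 = 1.8% = 0.018.
Recurrence: B ← B·(1+r) − $1,760.00.
Month 1: interest $361.15; balance after payment $18,665.15.
Month 2: interest $335.97; balance after payment $17,241.12.
Closed form: n = −ln(1 − rB₀/P)/ln(1+r) = −ln(0.7948)/ln(1.018) ≈ 12.874, so the balance reaches zero during payment 13.

13 payments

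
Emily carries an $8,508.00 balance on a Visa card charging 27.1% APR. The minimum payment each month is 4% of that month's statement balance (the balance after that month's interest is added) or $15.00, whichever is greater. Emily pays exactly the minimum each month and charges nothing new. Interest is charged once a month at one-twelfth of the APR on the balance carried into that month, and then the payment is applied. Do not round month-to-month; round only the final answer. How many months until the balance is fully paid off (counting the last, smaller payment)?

207 months

Monthly rate r = 27.1%/12 = 2.25833% = 0.0225833.
While 4% of the post-interest balance exceeds $15.00, each month B ← (B·(1+r))·(1 − 0.04), i.e. B shrinks by the factor (1+r)·0.96 = 0.98168.
This holds for months 1–171. Entering month 172 the balance is $360.32; 4% of the post-interest balance is now below $15.00, so the flat $15.00 minimum applies from here.
From month 172 a fixed $15.00 at rate r clears $360.32 in 36 more payments. Total: 171 + 36 = 207 months.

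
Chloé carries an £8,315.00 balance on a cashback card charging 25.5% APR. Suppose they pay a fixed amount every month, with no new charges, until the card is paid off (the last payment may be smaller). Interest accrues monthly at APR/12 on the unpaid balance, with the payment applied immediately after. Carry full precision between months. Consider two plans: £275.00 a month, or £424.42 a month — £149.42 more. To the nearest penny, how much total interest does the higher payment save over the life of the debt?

£2,585.32

Monthly rate r = 25.5%/12 = 2.125% = 0.02125.
At £275.00/mo: n = ⌈−ln(1 − rB₀/P)/ln(1+r)⌉ = 49 payments (last £253.53); total interest = total paid − £8,315.00 = £5,138.53.
At £424.42/mo: 26 payments (last £257.71); total interest £2,553.21.
Interest saved = £5,138.53 − £2,553.21 = £2,585.32.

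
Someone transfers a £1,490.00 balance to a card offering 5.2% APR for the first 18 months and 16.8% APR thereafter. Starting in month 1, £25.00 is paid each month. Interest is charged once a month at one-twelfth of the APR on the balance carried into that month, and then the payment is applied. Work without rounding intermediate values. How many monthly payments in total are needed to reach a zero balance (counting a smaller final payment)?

92 months

Promo months 1–18 at r₀ = 5.2%/12 = 0.00433333; months 19+ at r₁ = 16.8%/12 = 0.014.
After month 18: iterate B ← B·(1+r₀) − £25.00 for 18 months → £1,143.64.
Then at r₁ with £25.00/mo: n₂ = −ln(1 − r₁·B/P)/ln(1+r₁) ≈ 73.57 → 74 more payments.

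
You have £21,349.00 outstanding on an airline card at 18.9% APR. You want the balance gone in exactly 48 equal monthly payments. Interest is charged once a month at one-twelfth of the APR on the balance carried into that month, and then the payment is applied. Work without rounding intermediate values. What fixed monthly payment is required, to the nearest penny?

£637.21

Monthly rate r = 18.9%/12 = 1.575% = 0.01575.
Level-payment amortization: P = B₀·r / (1 − (1+r)^(−n)) = 21349.00·0.01575 / (1 − 1.01575^(−48)).
Denominator 1 − (1+r)^(−48) = 0.527684594.
P = 336.247 / 0.527684594 ≈ 637.21.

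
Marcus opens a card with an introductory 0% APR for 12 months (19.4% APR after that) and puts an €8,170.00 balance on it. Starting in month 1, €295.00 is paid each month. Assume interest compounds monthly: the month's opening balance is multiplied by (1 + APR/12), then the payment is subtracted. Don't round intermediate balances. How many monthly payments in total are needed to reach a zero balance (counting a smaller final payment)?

Promo months 1–12 at r₀ = 0%/12 = 0; months 13+ at r₁ = 19.4%/12 = 0.0161667.
After month 12 (no interest yet): B = €8,170.00 − 12·€295.00 = €4,630.00.
Then at r₁ with €295.00/mo: n₂ = −ln(1 − r₁·B/P)/ln(1+r₁) ≈ 18.25 → 19 more payments.

31 months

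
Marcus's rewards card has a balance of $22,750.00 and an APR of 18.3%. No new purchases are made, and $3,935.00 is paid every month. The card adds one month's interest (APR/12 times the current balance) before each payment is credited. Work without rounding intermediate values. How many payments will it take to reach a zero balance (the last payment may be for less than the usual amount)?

Monthly rate r = 18.3%/12 = 1.525% = 0.01525.
Recurrence: B ← B·(1+r) − $3,935.00.
Month 1: interest $346.94; balance after payment $19,161.94.
Month 2: interest $292.22; balance after payment $15,519.16.
Closed form: n = −ln(1 − rB₀/P)/ln(1+r) = −ln(0.91183)/ln(1.01525) ≈ 6.098, so the balance reaches zero during payment 7.

7 payments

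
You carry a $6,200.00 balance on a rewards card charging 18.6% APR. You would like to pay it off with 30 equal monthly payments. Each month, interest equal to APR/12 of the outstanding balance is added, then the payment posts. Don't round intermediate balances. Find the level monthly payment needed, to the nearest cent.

Monthly rate r = 18.6%/12 = 1.55% = 0.0155.
Level-payment amortization: P = B₀·r / (1 − (1+r)^(−n)) = 6200.00·0.0155 / (1 − 1.0155^(−30)).
Denominator 1 − (1+r)^(−30) = 0.369620375.
P = 96.1 / 0.369620375 ≈ 260.00.

$260.00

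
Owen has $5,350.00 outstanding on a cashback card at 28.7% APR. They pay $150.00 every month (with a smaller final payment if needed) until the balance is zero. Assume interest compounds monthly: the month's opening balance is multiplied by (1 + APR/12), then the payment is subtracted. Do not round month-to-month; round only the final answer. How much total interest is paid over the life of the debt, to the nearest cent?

$6,819.65

Monthly rate r = 28.7%/12 = 2.39167% = 0.0239167.
Payoff takes n = ⌈−ln(1 − rB₀/P)/ln(1+r)⌉ = ⌈81.130⌉ = 82 payments; the last is $19.65.
Total paid = 81·$150.00 + $19.65 = $12,169.65.
Total interest = total paid − principal = $12,169.65 − $5,350.00 = $6,819.65.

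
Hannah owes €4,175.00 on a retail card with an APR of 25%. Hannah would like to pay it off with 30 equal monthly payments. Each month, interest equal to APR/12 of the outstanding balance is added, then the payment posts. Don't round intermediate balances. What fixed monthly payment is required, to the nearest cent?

Monthly rate r = 25%/12 = 2.08333% = 0.0208333.
Level-payment amortization: P = B₀·r / (1 − (1+r)^(−n)) = 4175.00·0.0208333 / (1 − 1.02083^(−30)).
Denominator 1 − (1+r)^(−30) = 0.461290393.
P = 86.9792 / 0.461290393 ≈ 188.56.

€188.56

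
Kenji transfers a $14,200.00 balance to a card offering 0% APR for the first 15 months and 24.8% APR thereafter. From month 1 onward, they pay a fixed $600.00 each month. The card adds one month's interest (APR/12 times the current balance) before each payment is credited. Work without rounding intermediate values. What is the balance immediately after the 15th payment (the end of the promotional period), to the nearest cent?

$5,200.00

Promo months 1–15 at r₀ = 0%/12 = 0; months 16+ at r₁ = 24.8%/12 = 0.0206667.
After month 15 (no interest yet): B = $14,200.00 − 15·$600.00 = $5,200.00.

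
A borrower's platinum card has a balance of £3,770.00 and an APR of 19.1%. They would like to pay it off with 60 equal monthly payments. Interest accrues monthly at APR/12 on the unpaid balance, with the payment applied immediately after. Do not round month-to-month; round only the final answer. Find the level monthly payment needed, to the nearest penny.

Monthly rate r = 19.1%/12 = 1.59167% = 0.0159167.
Level-payment amortization: P = B₀·r / (1 − (1+r)^(−n)) = 3770.00·0.0159167 / (1 − 1.01592^(−60)).
Denominator 1 − (1+r)^(−60) = 0.612282962.
P = 60.0058 / 0.612282962 ≈ 98.00.

£98.00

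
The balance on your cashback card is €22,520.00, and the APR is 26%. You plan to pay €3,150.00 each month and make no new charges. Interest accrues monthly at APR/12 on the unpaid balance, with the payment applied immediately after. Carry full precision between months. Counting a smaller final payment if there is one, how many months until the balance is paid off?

8 months

Monthly rate r = 26%/12 = 2.16667% = 0.0216667.
Recurrence: B ← B·(1+r) − €3,150.00.
Month 1: interest €487.93; balance after payment €19,857.93.
Month 2: interest €430.26; balance after payment €17,138.19.
Closed form: n = −ln(1 − rB₀/P)/ln(1+r) = −ln(0.8451)/ln(1.02167) ≈ 7.852, so the balance reaches zero during payment 8.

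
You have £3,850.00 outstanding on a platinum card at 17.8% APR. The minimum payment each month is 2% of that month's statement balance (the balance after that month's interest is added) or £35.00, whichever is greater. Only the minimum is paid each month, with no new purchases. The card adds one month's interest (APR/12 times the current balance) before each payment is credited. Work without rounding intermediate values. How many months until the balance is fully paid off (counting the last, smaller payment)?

Monthly rate r = 17.8%/12 = 1.48333% = 0.0148333.
While 2% of the post-interest balance exceeds £35.00, each month B ← (B·(1+r))·(1 − 0.02), i.e. B shrinks by the factor (1+r)·0.98 = 0.99454.
This holds for months 1–147. Entering month 148 the balance is £1,720.75; 2% of the post-interest balance is now below £35.00, so the flat £35.00 minimum applies from here.
From month 148 a fixed £35.00 at rate r clears £1,720.75 in 89 more payments. Total: 147 + 89 = 236 months.

236 months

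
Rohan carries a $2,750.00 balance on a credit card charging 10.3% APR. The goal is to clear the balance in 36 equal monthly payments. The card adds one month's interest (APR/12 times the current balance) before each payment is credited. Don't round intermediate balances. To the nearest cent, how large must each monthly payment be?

Monthly rate r = 10.3%/12 = 0.858333% = 0.00858333.
Level-payment amortization: P = B₀·r / (1 − (1+r)^(−n)) = 2750.00·0.00858333 / (1 − 1.00858^(−36)).
Denominator 1 − (1+r)^(−36) = 0.264850512.
P = 23.6042 / 0.264850512 ≈ 89.12.

$89.12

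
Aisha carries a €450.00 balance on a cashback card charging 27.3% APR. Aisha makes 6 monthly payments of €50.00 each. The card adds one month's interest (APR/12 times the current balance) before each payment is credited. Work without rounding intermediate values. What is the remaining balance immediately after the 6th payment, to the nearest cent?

Monthly rate r = 27.3%/12 = 2.275% = 0.02275.
Each month: B ← B·(1+r) − €50.00.
Month 1: interest €10.24; balance after payment €410.24.
Month 2: interest €9.33; balance after payment €369.57.
Month 3: interest €8.41; balance after payment €327.98.
Month 4: interest €7.46; balance after payment €285.44.
Month 5: interest €6.49; balance after payment €241.93.
Month 6: interest €5.50; balance after payment €197.44.

€197.44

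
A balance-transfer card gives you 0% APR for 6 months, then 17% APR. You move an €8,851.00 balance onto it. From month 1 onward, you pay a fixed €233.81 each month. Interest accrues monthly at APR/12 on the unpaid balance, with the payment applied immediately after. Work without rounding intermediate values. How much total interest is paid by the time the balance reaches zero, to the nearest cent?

€2,527.72

Promo months 1–6 at r₀ = 0%/12 = 0; months 7+ at r₁ = 17%/12 = 0.0141667.
After month 6 (no interest yet): B = €8,851.00 − 6·€233.81 = €7,448.14.
Then at r₁ with €233.81/mo: n₂ = −ln(1 − r₁·B/P)/ln(1+r₁) ≈ 42.66 → 43 more payments.
Total paid = 48·€233.81 + €155.84 = €11,378.72; interest = €11,378.72 − €8,851.00 = €2,527.72.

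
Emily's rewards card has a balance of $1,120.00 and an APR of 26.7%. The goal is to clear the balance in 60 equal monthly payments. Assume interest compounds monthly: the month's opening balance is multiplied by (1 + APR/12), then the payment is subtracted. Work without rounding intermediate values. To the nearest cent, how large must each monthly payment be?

$34.00

Monthly rate r = 26.7%/12 = 2.225% = 0.02225.
Level-payment amortization: P = B₀·r / (1 − (1+r)^(−n)) = 1120.00·0.02225 / (1 − 1.02225^(−60)).
Denominator 1 − (1+r)^(−60) = 0.732962135.
P = 24.92 / 0.732962135 ≈ 34.00.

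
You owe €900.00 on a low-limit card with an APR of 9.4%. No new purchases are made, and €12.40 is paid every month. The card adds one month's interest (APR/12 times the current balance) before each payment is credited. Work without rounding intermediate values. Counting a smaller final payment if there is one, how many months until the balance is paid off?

Monthly rate r = 9.4%/12 = 0.783333% = 0.00783333.
Recurrence: B ← B·(1+r) − €12.40.
Month 1: interest €7.05; balance after payment €894.65.
Month 2: interest €7.01; balance after payment €889.26.
Closed form: n = −ln(1 − rB₀/P)/ln(1+r) = −ln(0.43145)/ln(1.00783) ≈ 107.730, so the balance reaches zero during payment 108.

108 months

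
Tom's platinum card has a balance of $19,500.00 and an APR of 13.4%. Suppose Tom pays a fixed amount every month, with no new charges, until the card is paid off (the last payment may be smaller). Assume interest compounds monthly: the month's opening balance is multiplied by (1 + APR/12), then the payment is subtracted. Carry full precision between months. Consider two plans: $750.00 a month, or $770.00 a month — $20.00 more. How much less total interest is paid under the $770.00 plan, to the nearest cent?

Monthly rate r = 13.4%/12 = 1.11667% = 0.0111667.
At $750.00/mo: n = ⌈−ln(1 − rB₀/P)/ln(1+r)⌉ = 31 payments (last $663.42); total interest = total paid − $19,500.00 = $3,663.42.
At $770.00/mo: 30 payments (last $718.01); total interest $3,548.01.
Interest saved = $3,663.42 − $3,548.01 = $115.41.

$115.41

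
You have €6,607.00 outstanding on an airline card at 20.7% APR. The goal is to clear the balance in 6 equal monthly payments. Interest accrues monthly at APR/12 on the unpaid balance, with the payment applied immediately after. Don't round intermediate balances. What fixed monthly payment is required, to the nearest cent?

€1,168.60

Monthly rate r = 20.7%/12 = 1.725% = 0.01725.
Level-payment amortization: P = B₀·r / (1 − (1+r)^(−n)) = 6607.00·0.01725 / (1 − 1.01725^(−6)).
Denominator 1 − (1+r)^(−6) = 0.0975278495.
P = 113.971 / 0.0975278495 ≈ 1168.60.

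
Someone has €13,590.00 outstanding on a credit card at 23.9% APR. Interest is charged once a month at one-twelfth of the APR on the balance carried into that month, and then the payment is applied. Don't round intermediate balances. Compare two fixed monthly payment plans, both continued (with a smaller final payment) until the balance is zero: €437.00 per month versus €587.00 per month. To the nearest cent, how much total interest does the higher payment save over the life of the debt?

Monthly rate r = 23.9%/12 = 1.99167% = 0.0199167.
At €437.00/mo: n = ⌈−ln(1 − rB₀/P)/ln(1+r)⌉ = 49 payments (last €428.64); total interest = total paid − €13,590.00 = €7,814.64.
At €587.00/mo: 32 payments (last €206.17); total interest €4,813.17.
Interest saved = €7,814.64 − €4,813.17 = €3,001.47.

€3,001.47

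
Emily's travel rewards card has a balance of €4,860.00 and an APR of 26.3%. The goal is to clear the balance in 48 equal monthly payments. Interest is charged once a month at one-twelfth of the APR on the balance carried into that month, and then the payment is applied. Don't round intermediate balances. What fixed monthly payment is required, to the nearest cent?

€164.69

Monthly rate r = 26.3%/12 = 2.19167% = 0.0219167.
Level-payment amortization: P = B₀·r / (1 − (1+r)^(−n)) = 4860.00·0.0219167 / (1 − 1.02192^(−48)).
Denominator 1 − (1+r)^(−48) = 0.646770592.
P = 106.515 / 0.646770592 ≈ 164.69.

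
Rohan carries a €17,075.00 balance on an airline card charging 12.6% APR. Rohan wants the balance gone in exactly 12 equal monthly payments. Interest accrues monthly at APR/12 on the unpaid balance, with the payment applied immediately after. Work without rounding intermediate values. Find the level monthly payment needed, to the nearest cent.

Monthly rate r = 12.6%/12 = 1.05% = 0.0105.
Level-payment amortization: P = B₀·r / (1 − (1+r)^(−n)) = 17075.00·0.0105 / (1 − 1.0105^(−12)).
Denominator 1 − (1+r)^(−12) = 0.117805825.
P = 179.287 / 0.117805825 ≈ 1521.89.

€1,521.89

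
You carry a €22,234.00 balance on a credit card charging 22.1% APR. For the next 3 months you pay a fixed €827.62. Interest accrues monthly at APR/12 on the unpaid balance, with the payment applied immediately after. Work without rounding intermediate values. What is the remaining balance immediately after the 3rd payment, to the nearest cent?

€20,956.32

Monthly rate r = 22.1%/12 = 1.84167% = 0.0184167.
Each month: B ← B·(1+r) − €827.62.
Month 1: interest €409.48; balance after payment €21,815.86.
Month 2: interest €401.78; balance after payment €21,390.01.
Month 3: interest €393.93; balance after payment €20,956.32.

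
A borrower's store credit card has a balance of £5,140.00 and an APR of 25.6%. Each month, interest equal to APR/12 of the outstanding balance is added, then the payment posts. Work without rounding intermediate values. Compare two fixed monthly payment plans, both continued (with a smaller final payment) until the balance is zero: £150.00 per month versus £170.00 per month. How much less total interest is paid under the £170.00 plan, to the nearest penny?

£990.31

Monthly rate r = 25.6%/12 = 2.13333% = 0.0213333.
At £150.00/mo: n = ⌈−ln(1 − rB₀/P)/ln(1+r)⌉ = 63 payments (last £31.32); total interest = total paid − £5,140.00 = £4,191.32.
At £170.00/mo: 50 payments (last £11.01); total interest £3,201.01.
Interest saved = £4,191.32 − £3,201.01 = £990.31.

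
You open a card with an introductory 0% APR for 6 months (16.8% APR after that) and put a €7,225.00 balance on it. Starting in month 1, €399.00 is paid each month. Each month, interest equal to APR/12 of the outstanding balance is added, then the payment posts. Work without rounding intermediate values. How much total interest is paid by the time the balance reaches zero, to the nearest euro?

€500

Promo months 1–6 at r₀ = 0%/12 = 0; months 7+ at r₁ = 16.8%/12 = 0.014.
After month 6 (no interest yet): B = €7,225.00 − 6·€399.00 = €4,831.00.
Then at r₁ with €399.00/mo: n₂ = −ln(1 − r₁·B/P)/ln(1+r₁) ≈ 13.36 → 14 more payments.
Total paid = 19·€399.00 + €144.14 = €7,725.14; interest = €7,725.14 − €7,225.00 = €500.14.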